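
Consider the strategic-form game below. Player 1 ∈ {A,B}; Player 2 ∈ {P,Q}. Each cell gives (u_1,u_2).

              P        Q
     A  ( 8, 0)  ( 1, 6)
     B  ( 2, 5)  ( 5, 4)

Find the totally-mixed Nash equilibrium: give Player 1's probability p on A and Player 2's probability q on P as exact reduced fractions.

P1 indiff ⇒ q·8+(1-q)·1 = q·2+(1-q)·5 ⇒ q(6) = (1-q)(4) ⇒ q = 2/5
P2 indiff ⇒ p·0+(1-p)·5 = p·6+(1-p)·4 ⇒ p(-6) = (1-p)(-1) ⇒ p = 1/7

p=1/7, q=2/5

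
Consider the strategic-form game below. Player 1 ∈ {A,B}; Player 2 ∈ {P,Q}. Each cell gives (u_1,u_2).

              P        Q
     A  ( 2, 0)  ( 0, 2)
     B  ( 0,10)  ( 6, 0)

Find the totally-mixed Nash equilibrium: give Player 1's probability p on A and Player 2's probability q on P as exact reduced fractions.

P1 indiff ⇒ q·2+(1-q)·0 = q·0+(1-q)·6 ⇒ q(2) = (1-q)(6) ⇒ q = 3/4
P2 indiff ⇒ p·0+(1-p)·10 = p·2+(1-p)·0 ⇒ p(-2) = (1-p)(-10) ⇒ p = 5/6

p=5/6, q=3/4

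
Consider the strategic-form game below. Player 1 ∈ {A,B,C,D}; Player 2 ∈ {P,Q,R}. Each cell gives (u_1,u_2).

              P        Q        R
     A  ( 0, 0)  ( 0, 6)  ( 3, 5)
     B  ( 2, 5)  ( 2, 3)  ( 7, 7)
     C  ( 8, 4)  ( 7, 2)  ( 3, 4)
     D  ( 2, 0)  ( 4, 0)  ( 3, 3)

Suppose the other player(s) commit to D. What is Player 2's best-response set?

BR_2 = {R}

u_2(P vs D) = 0
u_2(Q vs D) = 0
u_2(R vs D) = 3
max payoff 3 at {R}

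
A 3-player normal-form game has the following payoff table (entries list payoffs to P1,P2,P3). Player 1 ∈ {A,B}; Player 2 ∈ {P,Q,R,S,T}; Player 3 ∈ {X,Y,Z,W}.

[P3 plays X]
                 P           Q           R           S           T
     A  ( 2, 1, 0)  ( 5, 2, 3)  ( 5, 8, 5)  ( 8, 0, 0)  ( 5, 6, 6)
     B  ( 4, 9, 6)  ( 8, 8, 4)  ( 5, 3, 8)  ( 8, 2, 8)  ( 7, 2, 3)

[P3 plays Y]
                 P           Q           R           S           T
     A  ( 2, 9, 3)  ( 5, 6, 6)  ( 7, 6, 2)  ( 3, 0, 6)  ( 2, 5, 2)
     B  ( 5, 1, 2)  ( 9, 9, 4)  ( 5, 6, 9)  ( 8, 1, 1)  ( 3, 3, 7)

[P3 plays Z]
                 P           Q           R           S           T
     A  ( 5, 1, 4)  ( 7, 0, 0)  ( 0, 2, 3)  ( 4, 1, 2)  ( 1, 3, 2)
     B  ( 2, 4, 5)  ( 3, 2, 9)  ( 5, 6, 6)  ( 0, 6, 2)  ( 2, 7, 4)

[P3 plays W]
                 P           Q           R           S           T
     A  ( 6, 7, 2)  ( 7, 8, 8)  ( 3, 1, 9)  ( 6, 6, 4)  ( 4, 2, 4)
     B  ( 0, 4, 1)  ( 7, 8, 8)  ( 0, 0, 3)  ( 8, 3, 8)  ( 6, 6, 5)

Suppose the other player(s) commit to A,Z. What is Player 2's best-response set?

u_2(P vs A,Z) = 1
u_2(Q vs A,Z) = 0
u_2(R vs A,Z) = 2
u_2(S vs A,Z) = 1
u_2(T vs A,Z) = 3
max payoff 3 at {T}

BR_2 = {T}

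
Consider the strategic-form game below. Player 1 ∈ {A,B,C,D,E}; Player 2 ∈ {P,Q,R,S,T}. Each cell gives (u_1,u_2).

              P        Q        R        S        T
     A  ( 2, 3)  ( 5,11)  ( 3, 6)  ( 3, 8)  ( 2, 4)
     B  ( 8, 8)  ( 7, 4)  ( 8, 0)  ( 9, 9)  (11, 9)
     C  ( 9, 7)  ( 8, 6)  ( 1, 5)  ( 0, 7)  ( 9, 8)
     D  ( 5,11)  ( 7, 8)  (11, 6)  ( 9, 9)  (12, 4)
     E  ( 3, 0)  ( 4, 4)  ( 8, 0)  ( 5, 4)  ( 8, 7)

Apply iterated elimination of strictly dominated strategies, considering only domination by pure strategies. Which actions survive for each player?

IESDS → P1:{B,C,D} P2:{P,S,T}

P1 drop A (B beats it: P:8>2 Q:7>5 R:8>3 S:9>3 T:11>2)
P1 drop E (D beats it: P:5>3 Q:7>4 R:11>8 S:9>5 T:12>8)
P2 drop Q (P beats it: B:8>4 C:7>6 D:11>8)
P2 drop R (P beats it: B:8>0 C:7>5 D:11>6)
P1→{B,C,D} P2→{P,S,T}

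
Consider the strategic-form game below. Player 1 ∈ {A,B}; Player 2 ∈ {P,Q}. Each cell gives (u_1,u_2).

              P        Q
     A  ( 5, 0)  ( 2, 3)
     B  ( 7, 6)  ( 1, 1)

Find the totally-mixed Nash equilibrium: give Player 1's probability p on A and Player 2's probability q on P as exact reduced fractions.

P1 mixes 5/8 on A; P2 mixes 1/3 on P

P1 indiff ⇒ q·5+(1-q)·2 = q·7+(1-q)·1 ⇒ q(-2) = (1-q)(-1) ⇒ q = 1/3
P2 indiff ⇒ p·0+(1-p)·6 = p·3+(1-p)·1 ⇒ p(-3) = (1-p)(-5) ⇒ p = 5/8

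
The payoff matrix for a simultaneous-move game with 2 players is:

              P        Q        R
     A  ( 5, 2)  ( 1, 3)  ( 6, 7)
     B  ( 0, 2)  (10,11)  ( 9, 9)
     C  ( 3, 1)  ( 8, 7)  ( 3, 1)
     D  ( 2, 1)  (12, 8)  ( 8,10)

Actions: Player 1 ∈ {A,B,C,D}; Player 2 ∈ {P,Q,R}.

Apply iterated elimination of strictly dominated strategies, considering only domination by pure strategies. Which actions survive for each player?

P2 drop P (Q beats it: A:3>2 B:11>2 C:7>1 D:8>1)
P1 drop A (B beats it: Q:10>1 R:9>6)
P1 drop C (B beats it: Q:10>8 R:9>3)
P1→{B,D} P2→{Q,R}

Survivors P1:{B,D} P2:{Q,R}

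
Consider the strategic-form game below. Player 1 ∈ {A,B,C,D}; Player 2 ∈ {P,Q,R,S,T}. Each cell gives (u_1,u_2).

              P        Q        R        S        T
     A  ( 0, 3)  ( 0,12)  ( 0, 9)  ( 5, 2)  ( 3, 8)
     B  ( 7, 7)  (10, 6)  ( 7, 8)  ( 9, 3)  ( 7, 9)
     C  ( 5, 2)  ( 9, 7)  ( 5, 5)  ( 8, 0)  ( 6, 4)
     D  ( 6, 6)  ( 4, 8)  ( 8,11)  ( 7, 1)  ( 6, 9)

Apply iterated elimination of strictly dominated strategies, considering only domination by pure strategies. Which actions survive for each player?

IESDS → P1:{B,D} P2:{R,T}

P1 drop A (B beats it: P:7>0 Q:10>0 R:7>0 S:9>5 T:7>3)
P1 drop C (B beats it: P:7>5 Q:10>9 R:7>5 S:9>8 T:7>6)
P2 drop P (R beats it: B:8>7 D:11>6)
P2 drop Q (R beats it: B:8>6 D:11>8)
P2 drop S (R beats it: B:8>3 D:11>1)
P1→{B,D} P2→{R,T}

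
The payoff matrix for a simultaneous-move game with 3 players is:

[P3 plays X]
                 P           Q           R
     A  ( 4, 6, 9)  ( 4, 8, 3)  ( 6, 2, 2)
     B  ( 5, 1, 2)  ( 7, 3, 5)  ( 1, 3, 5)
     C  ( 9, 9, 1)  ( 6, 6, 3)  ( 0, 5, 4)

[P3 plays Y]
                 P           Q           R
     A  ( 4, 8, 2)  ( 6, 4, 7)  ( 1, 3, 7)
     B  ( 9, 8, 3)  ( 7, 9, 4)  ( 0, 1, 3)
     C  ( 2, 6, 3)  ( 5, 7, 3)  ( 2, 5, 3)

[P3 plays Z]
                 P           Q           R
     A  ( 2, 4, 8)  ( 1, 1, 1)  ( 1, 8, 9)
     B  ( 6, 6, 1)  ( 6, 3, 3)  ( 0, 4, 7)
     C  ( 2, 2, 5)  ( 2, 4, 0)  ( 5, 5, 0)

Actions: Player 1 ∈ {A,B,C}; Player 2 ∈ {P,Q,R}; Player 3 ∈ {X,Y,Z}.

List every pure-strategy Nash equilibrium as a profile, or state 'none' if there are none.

(A,P,X): not NE [P1→C gives 9>4; P2→Q gives 8>6]
(A,P,Y): not NE [P1→B gives 9>4; P3→X gives 9>2]
(A,P,Z): not NE [P1→B gives 6>2; P2→R gives 8>4; P3→X gives 9>8]
(A,Q,X): not NE [P1→B gives 7>4; P3→Y gives 7>3]
(A,Q,Y): not NE [P1→B gives 7>6; P2→P gives 8>4]
(A,Q,Z): not NE [P1→B gives 6>1; P2→R gives 8>1; P3→Y gives 7>1]
(A,R,X): not NE [P2→Q gives 8>2; P3→Z gives 9>2]
(A,R,Y): not NE [P1→C gives 2>1; P2→P gives 8>3; P3→Z gives 9>7]
(A,R,Z): not NE [P1→C gives 5>1]
(B,P,X): not NE [P1→C gives 9>5; P2→R gives 3>1; P3→Y gives 3>2]
(B,P,Y): not NE [P2→Q gives 9>8]
(B,P,Z): not NE [P3→Y gives 3>1]
(B,Q,X): NE
(B,Q,Y): not NE [P3→X gives 5>4]
(B,Q,Z): not NE [P2→P gives 6>3; P3→X gives 5>3]
(B,R,X): not NE [P1→A gives 6>1; P3→Z gives 7>5]
(B,R,Y): not NE [P1→C gives 2>0; P2→Q gives 9>1; P3→Z gives 7>3]
(B,R,Z): not NE [P1→C gives 5>0; P2→P gives 6>4]
(C,P,X): not NE [P3→Z gives 5>1]
(C,P,Y): not NE [P1→B gives 9>2; P2→Q gives 7>6; P3→Z gives 5>3]
(C,P,Z): not NE [P1→B gives 6>2; P2→R gives 5>2]
(C,Q,X): not NE [P1→B gives 7>6; P2→P gives 9>6]
(C,Q,Y): not NE [P1→B gives 7>5]
(C,Q,Z): not NE [P1→B gives 6>2; P2→R gives 5>4; P3→Y gives 3>0]
(C,R,X): not NE [P1→A gives 6>0; P2→P gives 9>5]
(C,R,Y): not NE [P2→Q gives 7>5; P3→X gives 4>3]
(C,R,Z): not NE [P3→X gives 4>0]

Nash profiles: (B,Q,X)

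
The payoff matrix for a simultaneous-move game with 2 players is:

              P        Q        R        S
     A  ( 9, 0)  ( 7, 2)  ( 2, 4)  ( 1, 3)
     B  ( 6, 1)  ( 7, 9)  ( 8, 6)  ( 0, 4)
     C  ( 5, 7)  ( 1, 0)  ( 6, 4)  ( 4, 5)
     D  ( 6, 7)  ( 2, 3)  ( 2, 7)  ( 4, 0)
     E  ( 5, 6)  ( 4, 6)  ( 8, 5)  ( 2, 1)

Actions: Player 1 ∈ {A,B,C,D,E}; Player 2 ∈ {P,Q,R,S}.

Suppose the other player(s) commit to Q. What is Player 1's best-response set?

u_1(A vs Q) = 7
u_1(B vs Q) = 7
u_1(C vs Q) = 1
u_1(D vs Q) = 2
u_1(E vs Q) = 4
max payoff 7 at {A,B}

BR_1 = {A,B}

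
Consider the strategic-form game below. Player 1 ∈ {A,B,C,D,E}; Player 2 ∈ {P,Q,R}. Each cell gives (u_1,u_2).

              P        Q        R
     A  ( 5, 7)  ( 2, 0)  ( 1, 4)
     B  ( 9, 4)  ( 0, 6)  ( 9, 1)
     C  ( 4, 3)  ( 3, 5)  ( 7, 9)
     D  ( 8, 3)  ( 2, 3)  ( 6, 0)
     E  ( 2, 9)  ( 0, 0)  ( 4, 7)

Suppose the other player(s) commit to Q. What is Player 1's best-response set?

u_1(A vs Q) = 2
u_1(B vs Q) = 0
u_1(C vs Q) = 3
u_1(D vs Q) = 2
u_1(E vs Q) = 0
max payoff 3 at {C}

P1 best: {C}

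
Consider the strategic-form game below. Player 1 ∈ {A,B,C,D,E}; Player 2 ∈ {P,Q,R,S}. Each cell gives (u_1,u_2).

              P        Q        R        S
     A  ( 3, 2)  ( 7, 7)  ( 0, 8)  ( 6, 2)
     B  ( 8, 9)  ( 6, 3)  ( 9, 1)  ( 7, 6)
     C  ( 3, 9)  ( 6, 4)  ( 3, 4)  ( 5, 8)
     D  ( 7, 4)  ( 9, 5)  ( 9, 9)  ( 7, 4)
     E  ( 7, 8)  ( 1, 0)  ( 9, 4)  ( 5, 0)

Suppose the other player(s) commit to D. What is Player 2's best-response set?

P2 best: {R}

u_2(P vs D) = 4
u_2(Q vs D) = 5
u_2(R vs D) = 9
u_2(S vs D) = 4
max payoff 9 at {R}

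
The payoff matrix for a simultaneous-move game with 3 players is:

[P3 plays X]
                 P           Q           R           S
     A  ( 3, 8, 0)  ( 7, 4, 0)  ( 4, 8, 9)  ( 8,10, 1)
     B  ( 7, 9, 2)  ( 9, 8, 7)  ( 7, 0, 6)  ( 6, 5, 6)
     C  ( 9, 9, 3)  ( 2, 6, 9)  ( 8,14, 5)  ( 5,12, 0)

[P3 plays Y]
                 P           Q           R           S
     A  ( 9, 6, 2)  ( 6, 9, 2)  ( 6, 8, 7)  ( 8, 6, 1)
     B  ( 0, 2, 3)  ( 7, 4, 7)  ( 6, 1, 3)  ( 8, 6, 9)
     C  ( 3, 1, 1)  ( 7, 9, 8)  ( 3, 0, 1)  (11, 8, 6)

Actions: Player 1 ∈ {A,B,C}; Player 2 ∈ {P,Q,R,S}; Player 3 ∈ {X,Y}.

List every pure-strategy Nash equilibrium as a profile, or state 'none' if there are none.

(A,P,X): not NE [P1→C gives 9>3; P2→S gives 10>8; P3→Y gives 2>0]
(A,P,Y): not NE [P2→Q gives 9>6]
(A,Q,X): not NE [P1→B gives 9>7; P2→S gives 10>4; P3→Y gives 2>0]
(A,Q,Y): not NE [P1→C gives 7>6]
(A,R,X): not NE [P1→C gives 8>4; P2→S gives 10>8]
(A,R,Y): not NE [P2→Q gives 9>8; P3→X gives 9>7]
(A,S,X): NE
(A,S,Y): not NE [P1→C gives 11>8; P2→Q gives 9>6]
(B,P,X): not NE [P1→C gives 9>7; P3→Y gives 3>2]
(B,P,Y): not NE [P1→A gives 9>0; P2→S gives 6>2]
(B,Q,X): not NE [P2→P gives 9>8]
(B,Q,Y): not NE [P2→S gives 6>4]
(B,R,X): not NE [P1→C gives 8>7; P2→P gives 9>0]
(B,R,Y): not NE [P2→S gives 6>1; P3→X gives 6>3]
(B,S,X): not NE [P1→A gives 8>6; P2→P gives 9>5; P3→Y gives 9>6]
(B,S,Y): not NE [P1→C gives 11>8]
(C,P,X): not NE [P2→R gives 14>9]
(C,P,Y): not NE [P1→A gives 9>3; P2→Q gives 9>1; P3→X gives 3>1]
(C,Q,X): not NE [P1→B gives 9>2; P2→R gives 14>6]
(C,Q,Y): not NE [P3→X gives 9>8]
(C,R,X): NE
(C,R,Y): not NE [P1→B gives 6>3; P2→Q gives 9>0; P3→X gives 5>1]
(C,S,X): not NE [P1→A gives 8>5; P2→R gives 14>12; P3→Y gives 6>0]
(C,S,Y): not NE [P2→Q gives 9>8]

NE set: (A,S,X), (C,R,X)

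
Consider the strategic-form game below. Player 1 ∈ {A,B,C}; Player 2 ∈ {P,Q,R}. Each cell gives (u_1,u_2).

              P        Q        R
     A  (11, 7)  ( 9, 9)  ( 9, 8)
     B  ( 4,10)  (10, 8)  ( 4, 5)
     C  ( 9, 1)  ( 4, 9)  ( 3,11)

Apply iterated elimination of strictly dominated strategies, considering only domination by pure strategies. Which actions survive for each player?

P1 drop C (A beats it: P:11>9 Q:9>4 R:9>3)
P2 drop R (Q beats it: A:9>8 B:8>5)
P1→{A,B} P2→{P,Q}

Survivors P1:{A,B} P2:{P,Q}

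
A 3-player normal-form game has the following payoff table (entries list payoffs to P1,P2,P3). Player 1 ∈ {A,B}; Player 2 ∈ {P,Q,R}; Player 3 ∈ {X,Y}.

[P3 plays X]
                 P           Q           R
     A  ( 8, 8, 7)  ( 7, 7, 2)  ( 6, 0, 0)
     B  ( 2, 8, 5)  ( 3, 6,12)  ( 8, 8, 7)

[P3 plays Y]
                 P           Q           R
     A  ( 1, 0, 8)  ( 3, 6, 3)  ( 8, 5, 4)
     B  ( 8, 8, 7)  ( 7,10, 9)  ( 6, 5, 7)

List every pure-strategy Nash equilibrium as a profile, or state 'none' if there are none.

(A,P,X): not NE [P3→Y gives 8>7]
(A,P,Y): not NE [P1→B gives 8>1; P2→Q gives 6>0]
(A,Q,X): not NE [P2→P gives 8>7; P3→Y gives 3>2]
(A,Q,Y): not NE [P1→B gives 7>3]
(A,R,X): not NE [P1→B gives 8>6; P2→P gives 8>0; P3→Y gives 4>0]
(A,R,Y): not NE [P2→Q gives 6>5]
(B,P,X): not NE [P1→A gives 8>2; P3→Y gives 7>5]
(B,P,Y): not NE [P2→Q gives 10>8]
(B,Q,X): not NE [P1→A gives 7>3; P2→R gives 8>6]
(B,Q,Y): not NE [P3→X gives 12>9]
(B,R,X): NE
(B,R,Y): not NE [P1→A gives 8>6; P2→Q gives 10>5]

PSNE = {(B,R,X)}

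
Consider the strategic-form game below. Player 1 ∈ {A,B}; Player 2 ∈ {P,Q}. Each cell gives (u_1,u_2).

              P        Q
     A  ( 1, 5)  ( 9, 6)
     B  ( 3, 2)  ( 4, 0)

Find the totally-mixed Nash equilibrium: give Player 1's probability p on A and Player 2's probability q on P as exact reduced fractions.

p=2/3, q=5/7

P1 indiff ⇒ q·1+(1-q)·9 = q·3+(1-q)·4 ⇒ q(-2) = (1-q)(-5) ⇒ q = 5/7
P2 indiff ⇒ p·5+(1-p)·2 = p·6+(1-p)·0 ⇒ p(-1) = (1-p)(-2) ⇒ p = 2/3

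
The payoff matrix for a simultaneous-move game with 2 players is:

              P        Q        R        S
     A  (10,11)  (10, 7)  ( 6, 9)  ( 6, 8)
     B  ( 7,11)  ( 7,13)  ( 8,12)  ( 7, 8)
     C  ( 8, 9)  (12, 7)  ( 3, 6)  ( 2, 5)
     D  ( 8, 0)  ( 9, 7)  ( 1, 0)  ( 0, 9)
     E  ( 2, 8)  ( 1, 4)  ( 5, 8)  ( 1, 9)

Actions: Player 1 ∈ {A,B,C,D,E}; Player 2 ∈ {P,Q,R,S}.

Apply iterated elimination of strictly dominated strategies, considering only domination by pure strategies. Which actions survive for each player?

Survivors P1:{A,B,C} P2:{P,Q,R}

P1 drop D (A beats it: P:10>8 Q:10>9 R:6>1 S:6>0)
P1 drop E (A beats it: P:10>2 Q:10>1 R:6>5 S:6>1)
P2 drop S (P beats it: A:11>8 B:11>8 C:9>5)
P1→{A,B,C} P2→{P,Q,R}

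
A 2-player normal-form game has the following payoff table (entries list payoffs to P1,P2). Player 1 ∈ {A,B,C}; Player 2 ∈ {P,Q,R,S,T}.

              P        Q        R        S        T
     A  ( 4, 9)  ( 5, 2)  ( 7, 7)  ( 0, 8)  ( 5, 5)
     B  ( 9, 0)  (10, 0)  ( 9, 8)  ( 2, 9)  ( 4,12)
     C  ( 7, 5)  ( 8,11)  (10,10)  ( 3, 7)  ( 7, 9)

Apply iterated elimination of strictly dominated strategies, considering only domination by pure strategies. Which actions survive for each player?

P1 drop A (C beats it: P:7>4 Q:8>5 R:10>7 S:3>0 T:7>5)
P2 drop P (R beats it: B:8>0 C:10>5)
P2 drop S (T beats it: B:12>9 C:9>7)
P1→{B,C} P2→{Q,R,T}

IESDS → P1:{B,C} P2:{Q,R,T}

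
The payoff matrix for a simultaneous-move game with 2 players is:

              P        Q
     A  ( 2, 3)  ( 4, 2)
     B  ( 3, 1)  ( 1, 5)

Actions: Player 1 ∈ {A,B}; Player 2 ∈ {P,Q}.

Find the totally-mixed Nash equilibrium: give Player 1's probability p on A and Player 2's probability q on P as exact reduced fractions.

(p,q) = (4/5, 3/4)

P1 indiff ⇒ q·2+(1-q)·4 = q·3+(1-q)·1 ⇒ q(-1) = (1-q)(-3) ⇒ q = 3/4
P2 indiff ⇒ p·3+(1-p)·1 = p·2+(1-p)·5 ⇒ p(1) = (1-p)(4) ⇒ p = 4/5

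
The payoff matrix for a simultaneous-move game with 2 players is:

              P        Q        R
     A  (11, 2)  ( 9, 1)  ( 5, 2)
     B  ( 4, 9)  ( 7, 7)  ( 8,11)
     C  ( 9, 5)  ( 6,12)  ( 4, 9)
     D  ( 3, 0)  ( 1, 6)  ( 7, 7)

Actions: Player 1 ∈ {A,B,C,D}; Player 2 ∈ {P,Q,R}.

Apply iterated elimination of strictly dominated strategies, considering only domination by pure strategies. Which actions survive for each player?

Remaining: P1:{A,B} P2:{P,R}

P1 drop C (A beats it: P:11>9 Q:9>6 R:5>4)
P1 drop D (B beats it: P:4>3 Q:7>1 R:8>7)
P2 drop Q (P beats it: A:2>1 B:9>7)
P1→{A,B} P2→{P,R}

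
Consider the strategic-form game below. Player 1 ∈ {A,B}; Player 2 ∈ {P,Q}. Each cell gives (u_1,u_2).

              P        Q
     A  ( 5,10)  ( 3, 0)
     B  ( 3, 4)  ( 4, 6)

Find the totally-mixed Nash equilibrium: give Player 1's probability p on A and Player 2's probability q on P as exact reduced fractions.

P1 indiff ⇒ q·5+(1-q)·3 = q·3+(1-q)·4 ⇒ q(2) = (1-q)(1) ⇒ q = 1/3
P2 indiff ⇒ p·10+(1-p)·4 = p·0+(1-p)·6 ⇒ p(10) = (1-p)(2) ⇒ p = 1/6

p=1/6, q=1/3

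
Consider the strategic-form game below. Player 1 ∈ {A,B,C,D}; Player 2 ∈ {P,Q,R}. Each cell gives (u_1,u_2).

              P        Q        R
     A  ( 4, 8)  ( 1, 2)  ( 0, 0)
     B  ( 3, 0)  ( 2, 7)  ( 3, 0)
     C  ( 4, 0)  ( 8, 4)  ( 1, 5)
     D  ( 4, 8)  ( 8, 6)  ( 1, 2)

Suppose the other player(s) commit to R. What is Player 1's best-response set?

u_1(A vs R) = 0
u_1(B vs R) = 3
u_1(C vs R) = 1
u_1(D vs R) = 1
max payoff 3 at {B}

P1 best: {B}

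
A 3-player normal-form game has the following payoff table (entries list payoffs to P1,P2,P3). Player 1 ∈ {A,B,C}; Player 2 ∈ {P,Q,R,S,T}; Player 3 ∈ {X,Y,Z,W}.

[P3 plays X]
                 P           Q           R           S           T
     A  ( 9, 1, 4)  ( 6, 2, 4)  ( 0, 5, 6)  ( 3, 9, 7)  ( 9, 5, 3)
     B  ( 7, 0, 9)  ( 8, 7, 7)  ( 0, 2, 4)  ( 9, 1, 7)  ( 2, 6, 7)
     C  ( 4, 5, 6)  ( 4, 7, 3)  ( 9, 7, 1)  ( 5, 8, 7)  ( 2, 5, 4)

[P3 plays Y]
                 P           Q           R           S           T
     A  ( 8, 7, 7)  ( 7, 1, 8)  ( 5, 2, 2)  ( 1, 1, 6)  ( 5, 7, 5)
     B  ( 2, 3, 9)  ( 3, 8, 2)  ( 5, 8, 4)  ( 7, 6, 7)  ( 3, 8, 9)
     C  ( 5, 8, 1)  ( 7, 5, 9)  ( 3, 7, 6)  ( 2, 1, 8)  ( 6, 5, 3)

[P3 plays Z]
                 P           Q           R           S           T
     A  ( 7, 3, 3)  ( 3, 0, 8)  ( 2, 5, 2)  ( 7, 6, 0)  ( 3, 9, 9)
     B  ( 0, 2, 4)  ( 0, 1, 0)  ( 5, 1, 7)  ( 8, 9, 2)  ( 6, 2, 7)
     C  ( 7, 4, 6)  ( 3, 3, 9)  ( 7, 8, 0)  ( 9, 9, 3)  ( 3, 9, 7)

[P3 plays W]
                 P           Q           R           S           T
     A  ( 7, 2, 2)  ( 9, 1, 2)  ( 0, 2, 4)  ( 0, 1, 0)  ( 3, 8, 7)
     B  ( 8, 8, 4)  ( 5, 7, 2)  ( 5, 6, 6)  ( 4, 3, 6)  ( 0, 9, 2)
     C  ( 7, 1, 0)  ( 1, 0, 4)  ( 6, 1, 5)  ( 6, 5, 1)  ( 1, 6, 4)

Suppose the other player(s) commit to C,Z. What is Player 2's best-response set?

u_2(P vs C,Z) = 4
u_2(Q vs C,Z) = 3
u_2(R vs C,Z) = 8
u_2(S vs C,Z) = 9
u_2(T vs C,Z) = 9
max payoff 9 at {S,T}

P2 best: {S,T}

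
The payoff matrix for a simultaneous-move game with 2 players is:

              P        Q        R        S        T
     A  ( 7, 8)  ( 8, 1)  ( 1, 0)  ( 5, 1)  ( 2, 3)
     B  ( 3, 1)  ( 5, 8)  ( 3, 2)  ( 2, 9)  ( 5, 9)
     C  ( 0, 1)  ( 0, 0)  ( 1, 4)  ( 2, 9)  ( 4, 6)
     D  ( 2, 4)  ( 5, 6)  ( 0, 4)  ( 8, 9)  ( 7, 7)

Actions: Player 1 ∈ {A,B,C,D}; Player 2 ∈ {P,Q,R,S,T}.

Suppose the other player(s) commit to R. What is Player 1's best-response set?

u_1(A vs R) = 1
u_1(B vs R) = 3
u_1(C vs R) = 1
u_1(D vs R) = 0
max payoff 3 at {B}

BR_1 = {B}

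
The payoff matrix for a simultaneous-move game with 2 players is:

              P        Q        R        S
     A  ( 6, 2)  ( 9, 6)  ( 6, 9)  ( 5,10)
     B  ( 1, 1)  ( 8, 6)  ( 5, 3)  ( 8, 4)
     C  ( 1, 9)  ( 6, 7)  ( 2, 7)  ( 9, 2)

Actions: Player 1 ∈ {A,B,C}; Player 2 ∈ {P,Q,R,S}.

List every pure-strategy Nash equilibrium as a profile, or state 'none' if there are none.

(A,P): not NE [P2→S gives 10>2]
(A,Q): not NE [P2→S gives 10>6]
(A,R): not NE [P2→S gives 10>9]
(A,S): not NE [P1→C gives 9>5]
(B,P): not NE [P1→A gives 6>1; P2→Q gives 6>1]
(B,Q): not NE [P1→A gives 9>8]
(B,R): not NE [P1→A gives 6>5; P2→Q gives 6>3]
(B,S): not NE [P1→C gives 9>8; P2→Q gives 6>4]
(C,P): not NE [P1→A gives 6>1]
(C,Q): not NE [P1→A gives 9>6; P2→P gives 9>7]
(C,R): not NE [P1→A gives 6>2; P2→P gives 9>7]
(C,S): not NE [P2→P gives 9>2]

No pure NE.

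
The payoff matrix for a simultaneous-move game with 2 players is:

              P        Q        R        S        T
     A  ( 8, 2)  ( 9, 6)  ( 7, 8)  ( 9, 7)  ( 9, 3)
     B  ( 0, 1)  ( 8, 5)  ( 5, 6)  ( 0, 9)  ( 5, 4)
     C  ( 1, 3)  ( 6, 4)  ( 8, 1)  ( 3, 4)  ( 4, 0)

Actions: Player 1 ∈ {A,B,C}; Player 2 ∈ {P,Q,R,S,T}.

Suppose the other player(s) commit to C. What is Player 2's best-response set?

u_2(P vs C) = 3
u_2(Q vs C) = 4
u_2(R vs C) = 1
u_2(S vs C) = 4
u_2(T vs C) = 0
max payoff 4 at {Q,S}

BR_2 = {Q,S}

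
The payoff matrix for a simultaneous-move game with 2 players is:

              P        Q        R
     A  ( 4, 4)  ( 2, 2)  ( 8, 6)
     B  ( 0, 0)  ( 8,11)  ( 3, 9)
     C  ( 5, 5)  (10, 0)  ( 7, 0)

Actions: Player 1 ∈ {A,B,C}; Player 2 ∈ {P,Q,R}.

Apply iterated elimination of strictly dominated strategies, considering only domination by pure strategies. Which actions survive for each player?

IESDS → P1:{A,C} P2:{P,R}

P1 drop B (C beats it: P:5>0 Q:10>8 R:7>3)
P2 drop Q (P beats it: A:4>2 C:5>0)
P1→{A,C} P2→{P,R}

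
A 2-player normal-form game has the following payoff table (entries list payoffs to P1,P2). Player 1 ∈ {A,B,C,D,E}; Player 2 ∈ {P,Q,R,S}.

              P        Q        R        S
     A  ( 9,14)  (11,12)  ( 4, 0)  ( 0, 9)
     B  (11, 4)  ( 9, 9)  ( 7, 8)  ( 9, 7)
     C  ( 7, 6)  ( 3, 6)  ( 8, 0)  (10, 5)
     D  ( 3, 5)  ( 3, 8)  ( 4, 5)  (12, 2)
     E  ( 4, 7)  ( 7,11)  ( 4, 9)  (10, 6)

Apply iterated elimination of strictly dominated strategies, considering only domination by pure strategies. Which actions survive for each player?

P2 drop R (Q beats it: A:12>0 B:9>8 C:6>0 D:8>5 E:11>9)
P2 drop S (Q beats it: A:12>9 B:9>7 C:6>5 D:8>2 E:11>6)
P1 drop C (A beats it: P:9>7 Q:11>3)
P1 drop D (A beats it: P:9>3 Q:11>3)
P1 drop E (A beats it: P:9>4 Q:11>7)
P1→{A,B} P2→{P,Q}

IESDS → P1:{A,B} P2:{P,Q}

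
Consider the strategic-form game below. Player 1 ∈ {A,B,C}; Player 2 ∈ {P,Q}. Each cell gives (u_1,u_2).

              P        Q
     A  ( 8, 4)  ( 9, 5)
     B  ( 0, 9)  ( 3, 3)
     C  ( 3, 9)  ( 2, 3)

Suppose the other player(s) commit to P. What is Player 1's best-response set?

BR_1 = {A}

u_1(A vs P) = 8
u_1(B vs P) = 0
u_1(C vs P) = 3
max payoff 8 at {A}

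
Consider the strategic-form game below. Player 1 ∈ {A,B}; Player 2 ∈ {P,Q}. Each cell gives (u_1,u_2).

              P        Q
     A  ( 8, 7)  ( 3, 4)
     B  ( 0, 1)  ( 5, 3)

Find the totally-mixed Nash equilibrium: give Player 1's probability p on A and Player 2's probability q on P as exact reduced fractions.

(p,q) = (2/5, 1/5)

P1 indiff ⇒ q·8+(1-q)·3 = q·0+(1-q)·5 ⇒ q(8) = (1-q)(2) ⇒ q = 1/5
P2 indiff ⇒ p·7+(1-p)·1 = p·4+(1-p)·3 ⇒ p(3) = (1-p)(2) ⇒ p = 2/5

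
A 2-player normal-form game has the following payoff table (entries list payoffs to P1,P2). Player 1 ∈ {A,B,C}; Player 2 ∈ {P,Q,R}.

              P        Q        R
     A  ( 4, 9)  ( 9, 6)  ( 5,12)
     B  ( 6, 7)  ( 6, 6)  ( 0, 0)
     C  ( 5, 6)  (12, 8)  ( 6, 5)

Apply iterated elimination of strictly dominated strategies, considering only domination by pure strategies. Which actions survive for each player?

Survivors P1:{B,C} P2:{P,Q}

P1 drop A (C beats it: P:5>4 Q:12>9 R:6>5)
P2 drop R (P beats it: B:7>0 C:6>5)
P1→{B,C} P2→{P,Q}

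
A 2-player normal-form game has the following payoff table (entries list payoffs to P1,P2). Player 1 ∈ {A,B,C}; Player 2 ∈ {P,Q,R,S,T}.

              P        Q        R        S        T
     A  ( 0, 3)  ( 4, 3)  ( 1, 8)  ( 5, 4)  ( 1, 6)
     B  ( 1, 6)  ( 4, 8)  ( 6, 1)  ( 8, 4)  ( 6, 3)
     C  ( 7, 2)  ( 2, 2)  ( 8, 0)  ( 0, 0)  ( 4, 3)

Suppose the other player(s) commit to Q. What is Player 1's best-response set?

BR_1 = {A,B}

u_1(A vs Q) = 4
u_1(B vs Q) = 4
u_1(C vs Q) = 2
max payoff 4 at {A,B}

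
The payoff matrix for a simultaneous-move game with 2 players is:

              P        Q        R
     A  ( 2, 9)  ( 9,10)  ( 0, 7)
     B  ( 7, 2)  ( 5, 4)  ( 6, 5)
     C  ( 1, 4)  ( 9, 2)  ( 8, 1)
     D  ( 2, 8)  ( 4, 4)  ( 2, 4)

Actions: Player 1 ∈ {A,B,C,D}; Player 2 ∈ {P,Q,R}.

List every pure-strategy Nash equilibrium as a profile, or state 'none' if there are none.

Nash profiles: (A,Q)

(A,P): not NE [P1→B gives 7>2; P2→Q gives 10>9]
(A,Q): NE
(A,R): not NE [P1→C gives 8>0; P2→Q gives 10>7]
(B,P): not NE [P2→R gives 5>2]
(B,Q): not NE [P1→C gives 9>5; P2→R gives 5>4]
(B,R): not NE [P1→C gives 8>6]
(C,P): not NE [P1→B gives 7>1]
(C,Q): not NE [P2→P gives 4>2]
(C,R): not NE [P2→P gives 4>1]
(D,P): not NE [P1→B gives 7>2]
(D,Q): not NE [P1→C gives 9>4; P2→P gives 8>4]
(D,R): not NE [P1→C gives 8>2; P2→P gives 8>4]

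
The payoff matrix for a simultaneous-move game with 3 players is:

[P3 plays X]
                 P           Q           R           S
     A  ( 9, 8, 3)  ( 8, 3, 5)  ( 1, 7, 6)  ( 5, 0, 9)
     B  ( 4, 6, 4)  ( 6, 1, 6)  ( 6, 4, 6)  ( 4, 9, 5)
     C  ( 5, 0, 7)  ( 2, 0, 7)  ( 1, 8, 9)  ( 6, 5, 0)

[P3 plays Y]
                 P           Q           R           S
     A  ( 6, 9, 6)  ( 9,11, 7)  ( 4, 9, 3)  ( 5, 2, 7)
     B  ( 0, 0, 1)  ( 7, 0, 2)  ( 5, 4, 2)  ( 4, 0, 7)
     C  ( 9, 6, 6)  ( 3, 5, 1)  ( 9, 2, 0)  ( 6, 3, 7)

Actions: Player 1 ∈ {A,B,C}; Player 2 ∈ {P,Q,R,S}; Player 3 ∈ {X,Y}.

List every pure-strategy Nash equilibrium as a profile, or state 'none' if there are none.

(A,P,X): not NE [P3→Y gives 6>3]
(A,P,Y): not NE [P1→C gives 9>6; P2→Q gives 11>9]
(A,Q,X): not NE [P2→P gives 8>3; P3→Y gives 7>5]
(A,Q,Y): NE
(A,R,X): not NE [P1→B gives 6>1; P2→P gives 8>7]
(A,R,Y): not NE [P1→C gives 9>4; P2→Q gives 11>9; P3→X gives 6>3]
(A,S,X): not NE [P1→C gives 6>5; P2→P gives 8>0]
(A,S,Y): not NE [P1→C gives 6>5; P2→Q gives 11>2; P3→X gives 9>7]
(B,P,X): not NE [P1→A gives 9>4; P2→S gives 9>6]
(B,P,Y): not NE [P1→C gives 9>0; P2→R gives 4>0; P3→X gives 4>1]
(B,Q,X): not NE [P1→A gives 8>6; P2→S gives 9>1]
(B,Q,Y): not NE [P1→A gives 9>7; P2→R gives 4>0; P3→X gives 6>2]
(B,R,X): not NE [P2→S gives 9>4]
(B,R,Y): not NE [P1→C gives 9>5; P3→X gives 6>2]
(B,S,X): not NE [P1→C gives 6>4; P3→Y gives 7>5]
(B,S,Y): not NE [P1→C gives 6>4; P2→R gives 4>0]
(C,P,X): not NE [P1→A gives 9>5; P2→R gives 8>0]
(C,P,Y): not NE [P3→X gives 7>6]
(C,Q,X): not NE [P1→A gives 8>2; P2→R gives 8>0]
(C,Q,Y): not NE [P1→A gives 9>3; P2→P gives 6>5; P3→X gives 7>1]
(C,R,X): not NE [P1→B gives 6>1]
(C,R,Y): not NE [P2→P gives 6>2; P3→X gives 9>0]
(C,S,X): not NE [P2→R gives 8>5; P3→Y gives 7>0]
(C,S,Y): not NE [P2→P gives 6>3]

PSNE = {(A,Q,Y)}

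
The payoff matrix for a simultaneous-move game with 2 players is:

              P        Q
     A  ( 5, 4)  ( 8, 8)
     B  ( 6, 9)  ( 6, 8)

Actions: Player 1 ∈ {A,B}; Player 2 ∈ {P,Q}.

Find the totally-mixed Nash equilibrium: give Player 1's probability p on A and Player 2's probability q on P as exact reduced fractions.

P1 indiff ⇒ q·5+(1-q)·8 = q·6+(1-q)·6 ⇒ q(-1) = (1-q)(-2) ⇒ q = 2/3
P2 indiff ⇒ p·4+(1-p)·9 = p·8+(1-p)·8 ⇒ p(-4) = (1-p)(-1) ⇒ p = 1/5

(p,q) = (1/5, 2/3)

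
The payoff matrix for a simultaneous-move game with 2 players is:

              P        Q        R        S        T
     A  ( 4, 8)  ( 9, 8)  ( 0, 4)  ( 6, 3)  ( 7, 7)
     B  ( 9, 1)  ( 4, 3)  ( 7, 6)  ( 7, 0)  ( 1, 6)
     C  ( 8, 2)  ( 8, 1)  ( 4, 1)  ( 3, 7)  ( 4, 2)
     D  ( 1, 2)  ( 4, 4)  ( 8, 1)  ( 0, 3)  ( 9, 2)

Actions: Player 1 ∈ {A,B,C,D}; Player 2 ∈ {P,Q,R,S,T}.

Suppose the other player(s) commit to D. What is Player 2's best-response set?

BR_2 = {Q}

u_2(P vs D) = 2
u_2(Q vs D) = 4
u_2(R vs D) = 1
u_2(S vs D) = 3
u_2(T vs D) = 2
max payoff 4 at {Q}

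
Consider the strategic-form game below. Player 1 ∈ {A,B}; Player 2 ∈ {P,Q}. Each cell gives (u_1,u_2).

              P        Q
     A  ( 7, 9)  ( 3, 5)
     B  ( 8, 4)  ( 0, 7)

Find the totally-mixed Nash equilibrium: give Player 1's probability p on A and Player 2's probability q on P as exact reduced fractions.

P1 indiff ⇒ q·7+(1-q)·3 = q·8+(1-q)·0 ⇒ q(-1) = (1-q)(-3) ⇒ q = 3/4
P2 indiff ⇒ p·9+(1-p)·4 = p·5+(1-p)·7 ⇒ p(4) = (1-p)(3) ⇒ p = 3/7

P1 mixes 3/7 on A; P2 mixes 3/4 on P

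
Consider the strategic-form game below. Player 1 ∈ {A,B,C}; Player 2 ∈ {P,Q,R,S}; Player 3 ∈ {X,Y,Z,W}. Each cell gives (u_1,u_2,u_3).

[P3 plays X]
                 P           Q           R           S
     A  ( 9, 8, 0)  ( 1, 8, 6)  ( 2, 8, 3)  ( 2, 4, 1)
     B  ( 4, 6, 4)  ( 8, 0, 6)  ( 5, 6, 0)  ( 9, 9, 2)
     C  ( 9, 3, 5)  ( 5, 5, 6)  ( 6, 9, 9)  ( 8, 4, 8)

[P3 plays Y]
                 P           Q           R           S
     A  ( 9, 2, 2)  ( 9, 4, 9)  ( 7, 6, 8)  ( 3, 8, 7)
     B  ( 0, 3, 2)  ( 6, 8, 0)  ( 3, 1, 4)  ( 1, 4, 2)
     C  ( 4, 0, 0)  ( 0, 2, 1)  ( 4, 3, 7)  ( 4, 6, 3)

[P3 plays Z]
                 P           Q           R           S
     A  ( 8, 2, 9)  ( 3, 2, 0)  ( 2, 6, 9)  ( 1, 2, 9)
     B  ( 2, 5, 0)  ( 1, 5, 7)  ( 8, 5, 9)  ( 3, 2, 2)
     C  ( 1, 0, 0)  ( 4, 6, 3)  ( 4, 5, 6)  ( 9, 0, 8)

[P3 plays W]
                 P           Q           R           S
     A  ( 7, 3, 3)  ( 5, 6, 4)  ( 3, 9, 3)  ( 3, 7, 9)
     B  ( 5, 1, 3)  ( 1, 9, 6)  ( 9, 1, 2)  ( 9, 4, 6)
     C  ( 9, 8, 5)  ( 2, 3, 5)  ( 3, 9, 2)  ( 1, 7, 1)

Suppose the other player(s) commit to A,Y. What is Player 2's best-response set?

BR_2 = {S}

u_2(P vs A,Y) = 2
u_2(Q vs A,Y) = 4
u_2(R vs A,Y) = 6
u_2(S vs A,Y) = 8
max payoff 8 at {S}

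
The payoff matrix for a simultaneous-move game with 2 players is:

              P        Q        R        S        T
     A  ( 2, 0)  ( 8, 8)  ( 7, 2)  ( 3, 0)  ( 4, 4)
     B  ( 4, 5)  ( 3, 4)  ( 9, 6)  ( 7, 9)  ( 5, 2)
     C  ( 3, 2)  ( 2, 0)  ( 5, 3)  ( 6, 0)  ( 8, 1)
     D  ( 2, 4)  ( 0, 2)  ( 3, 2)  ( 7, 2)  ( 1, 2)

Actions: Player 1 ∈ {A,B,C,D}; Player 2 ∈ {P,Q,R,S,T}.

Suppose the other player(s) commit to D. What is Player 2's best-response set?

argmax u_2 = {P}

u_2(P vs D) = 4
u_2(Q vs D) = 2
u_2(R vs D) = 2
u_2(S vs D) = 2
u_2(T vs D) = 2
max payoff 4 at {P}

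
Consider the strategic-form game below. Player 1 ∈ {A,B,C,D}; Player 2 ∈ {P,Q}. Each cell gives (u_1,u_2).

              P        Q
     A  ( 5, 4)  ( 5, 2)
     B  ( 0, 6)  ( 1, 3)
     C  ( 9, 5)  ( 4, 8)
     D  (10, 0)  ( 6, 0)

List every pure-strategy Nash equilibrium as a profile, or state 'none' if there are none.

Nash profiles: (D,P), (D,Q)

(A,P): not NE [P1→D gives 10>5]
(A,Q): not NE [P1→D gives 6>5; P2→P gives 4>2]
(B,P): not NE [P1→D gives 10>0]
(B,Q): not NE [P1→D gives 6>1; P2→P gives 6>3]
(C,P): not NE [P1→D gives 10>9; P2→Q gives 8>5]
(C,Q): not NE [P1→D gives 6>4]
(D,P): NE
(D,Q): NE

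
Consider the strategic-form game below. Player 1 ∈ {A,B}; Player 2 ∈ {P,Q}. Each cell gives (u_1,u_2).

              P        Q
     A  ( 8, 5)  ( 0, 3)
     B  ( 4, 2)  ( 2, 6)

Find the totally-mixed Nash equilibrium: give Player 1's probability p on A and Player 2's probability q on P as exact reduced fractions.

(p,q) = (2/3, 1/3)

P1 indiff ⇒ q·8+(1-q)·0 = q·4+(1-q)·2 ⇒ q(4) = (1-q)(2) ⇒ q = 1/3
P2 indiff ⇒ p·5+(1-p)·2 = p·3+(1-p)·6 ⇒ p(2) = (1-p)(4) ⇒ p = 2/3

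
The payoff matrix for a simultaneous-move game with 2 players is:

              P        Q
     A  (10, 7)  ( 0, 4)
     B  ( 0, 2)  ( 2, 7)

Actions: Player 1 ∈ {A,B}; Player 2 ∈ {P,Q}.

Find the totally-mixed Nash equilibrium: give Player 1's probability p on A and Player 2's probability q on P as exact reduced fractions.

P1 indiff ⇒ q·10+(1-q)·0 = q·0+(1-q)·2 ⇒ q(10) = (1-q)(2) ⇒ q = 1/6
P2 indiff ⇒ p·7+(1-p)·2 = p·4+(1-p)·7 ⇒ p(3) = (1-p)(5) ⇒ p = 5/8

P1 mixes 5/8 on A; P2 mixes 1/6 on P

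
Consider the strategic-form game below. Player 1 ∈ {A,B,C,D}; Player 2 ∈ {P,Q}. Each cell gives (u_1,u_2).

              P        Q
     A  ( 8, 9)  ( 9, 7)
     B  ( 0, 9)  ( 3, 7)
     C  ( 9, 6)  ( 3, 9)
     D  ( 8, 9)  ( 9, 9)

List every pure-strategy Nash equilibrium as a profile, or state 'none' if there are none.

Nash profiles: (D,Q)

(A,P): not NE [P1→C gives 9>8]
(A,Q): not NE [P2→P gives 9>7]
(B,P): not NE [P1→C gives 9>0]
(B,Q): not NE [P1→D gives 9>3; P2→P gives 9>7]
(C,P): not NE [P2→Q gives 9>6]
(C,Q): not NE [P1→D gives 9>3]
(D,P): not NE [P1→C gives 9>8]
(D,Q): NE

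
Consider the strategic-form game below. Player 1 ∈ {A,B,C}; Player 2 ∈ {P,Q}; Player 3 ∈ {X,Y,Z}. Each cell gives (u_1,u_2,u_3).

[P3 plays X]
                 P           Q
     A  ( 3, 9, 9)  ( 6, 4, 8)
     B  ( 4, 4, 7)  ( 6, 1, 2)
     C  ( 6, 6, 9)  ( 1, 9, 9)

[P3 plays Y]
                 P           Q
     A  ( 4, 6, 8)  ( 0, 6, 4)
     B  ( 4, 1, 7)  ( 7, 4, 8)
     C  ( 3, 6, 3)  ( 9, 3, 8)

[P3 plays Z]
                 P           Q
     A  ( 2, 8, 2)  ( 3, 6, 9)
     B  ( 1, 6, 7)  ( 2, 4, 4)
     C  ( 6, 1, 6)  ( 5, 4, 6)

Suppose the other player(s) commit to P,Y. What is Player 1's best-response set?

P1 best: {A,B}

u_1(A vs P,Y) = 4
u_1(B vs P,Y) = 4
u_1(C vs P,Y) = 3
max payoff 4 at {A,B}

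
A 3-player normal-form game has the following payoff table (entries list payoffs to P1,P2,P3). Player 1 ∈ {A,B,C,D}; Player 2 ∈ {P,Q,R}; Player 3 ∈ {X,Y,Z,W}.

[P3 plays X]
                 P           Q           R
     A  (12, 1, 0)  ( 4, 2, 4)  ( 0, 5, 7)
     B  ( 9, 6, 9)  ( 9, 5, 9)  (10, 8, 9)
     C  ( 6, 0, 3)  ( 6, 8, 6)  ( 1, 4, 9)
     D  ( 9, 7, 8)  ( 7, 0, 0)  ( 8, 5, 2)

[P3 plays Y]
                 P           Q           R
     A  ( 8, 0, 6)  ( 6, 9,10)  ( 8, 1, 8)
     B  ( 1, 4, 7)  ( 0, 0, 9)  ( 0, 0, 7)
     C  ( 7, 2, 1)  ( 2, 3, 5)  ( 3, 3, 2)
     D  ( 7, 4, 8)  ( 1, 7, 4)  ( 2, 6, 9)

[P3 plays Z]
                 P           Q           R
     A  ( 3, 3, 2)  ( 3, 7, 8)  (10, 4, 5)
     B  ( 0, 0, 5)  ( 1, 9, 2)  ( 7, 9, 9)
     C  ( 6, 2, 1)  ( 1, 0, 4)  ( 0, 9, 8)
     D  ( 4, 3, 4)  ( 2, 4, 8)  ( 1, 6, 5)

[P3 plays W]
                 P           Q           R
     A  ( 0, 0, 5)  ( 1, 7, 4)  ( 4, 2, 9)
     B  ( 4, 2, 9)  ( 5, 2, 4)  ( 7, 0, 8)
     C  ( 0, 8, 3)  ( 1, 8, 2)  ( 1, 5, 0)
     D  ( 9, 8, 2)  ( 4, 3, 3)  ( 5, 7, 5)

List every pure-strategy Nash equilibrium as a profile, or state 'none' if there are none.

Nash profiles: (A,Q,Y), (B,R,X)

(A,P,X): not NE [P2→R gives 5>1; P3→Y gives 6>0]
(A,P,Y): not NE [P2→Q gives 9>0]
(A,P,Z): not NE [P1→C gives 6>3; P2→Q gives 7>3; P3→Y gives 6>2]
(A,P,W): not NE [P1→D gives 9>0; P2→Q gives 7>0; P3→Y gives 6>5]
(A,Q,X): not NE [P1→B gives 9>4; P2→R gives 5>2; P3→Y gives 10>4]
(A,Q,Y): NE
(A,Q,Z): not NE [P3→Y gives 10>8]
(A,Q,W): not NE [P1→B gives 5>1; P3→Y gives 10>4]
(A,R,X): not NE [P1→B gives 10>0; P3→W gives 9>7]
(A,R,Y): not NE [P2→Q gives 9>1; P3→W gives 9>8]
(A,R,Z): not NE [P2→Q gives 7>4; P3→W gives 9>5]
(A,R,W): not NE [P1→B gives 7>4; P2→Q gives 7>2]
(B,P,X): not NE [P1→A gives 12>9; P2→R gives 8>6]
(B,P,Y): not NE [P1→A gives 8>1; P3→W gives 9>7]
(B,P,Z): not NE [P1→C gives 6>0; P2→R gives 9>0; P3→W gives 9>5]
(B,P,W): not NE [P1→D gives 9>4]
(B,Q,X): not NE [P2→R gives 8>5]
(B,Q,Y): not NE [P1→A gives 6>0; P2→P gives 4>0]
(B,Q,Z): not NE [P1→A gives 3>1; P3→Y gives 9>2]
(B,Q,W): not NE [P3→Y gives 9>4]
(B,R,X): NE
(B,R,Y): not NE [P1→A gives 8>0; P2→P gives 4>0; P3→Z gives 9>7]
(B,R,Z): not NE [P1→A gives 10>7]
(B,R,W): not NE [P2→Q gives 2>0; P3→Z gives 9>8]
(C,P,X): not NE [P1→A gives 12>6; P2→Q gives 8>0]
(C,P,Y): not NE [P1→A gives 8>7; P2→R gives 3>2; P3→W gives 3>1]
(C,P,Z): not NE [P2→R gives 9>2; P3→W gives 3>1]
(C,P,W): not NE [P1→D gives 9>0]
(C,Q,X): not NE [P1→B gives 9>6]
(C,Q,Y): not NE [P1→A gives 6>2; P3→X gives 6>5]
(C,Q,Z): not NE [P1→A gives 3>1; P2→R gives 9>0; P3→X gives 6>4]
(C,Q,W): not NE [P1→B gives 5>1; P3→X gives 6>2]
(C,R,X): not NE [P1→B gives 10>1; P2→Q gives 8>4]
(C,R,Y): not NE [P1→A gives 8>3; P3→X gives 9>2]
(C,R,Z): not NE [P1→A gives 10>0; P3→X gives 9>8]
(C,R,W): not NE [P1→B gives 7>1; P2→Q gives 8>5; P3→X gives 9>0]
(D,P,X): not NE [P1→A gives 12>9]
(D,P,Y): not NE [P1→A gives 8>7; P2→Q gives 7>4]
(D,P,Z): not NE [P1→C gives 6>4; P2→R gives 6>3; P3→Y gives 8>4]
(D,P,W): not NE [P3→Y gives 8>2]
(D,Q,X): not NE [P1→B gives 9>7; P2→P gives 7>0; P3→Z gives 8>0]
(D,Q,Y): not NE [P1→A gives 6>1; P3→Z gives 8>4]
(D,Q,Z): not NE [P1→A gives 3>2; P2→R gives 6>4]
(D,Q,W): not NE [P1→B gives 5>4; P2→P gives 8>3; P3→Z gives 8>3]
(D,R,X): not NE [P1→B gives 10>8; P2→P gives 7>5; P3→Y gives 9>2]
(D,R,Y): not NE [P1→A gives 8>2; P2→Q gives 7>6]
(D,R,Z): not NE [P1→A gives 10>1; P3→Y gives 9>5]
(D,R,W): not NE [P1→B gives 7>5; P2→P gives 8>7; P3→Y gives 9>5]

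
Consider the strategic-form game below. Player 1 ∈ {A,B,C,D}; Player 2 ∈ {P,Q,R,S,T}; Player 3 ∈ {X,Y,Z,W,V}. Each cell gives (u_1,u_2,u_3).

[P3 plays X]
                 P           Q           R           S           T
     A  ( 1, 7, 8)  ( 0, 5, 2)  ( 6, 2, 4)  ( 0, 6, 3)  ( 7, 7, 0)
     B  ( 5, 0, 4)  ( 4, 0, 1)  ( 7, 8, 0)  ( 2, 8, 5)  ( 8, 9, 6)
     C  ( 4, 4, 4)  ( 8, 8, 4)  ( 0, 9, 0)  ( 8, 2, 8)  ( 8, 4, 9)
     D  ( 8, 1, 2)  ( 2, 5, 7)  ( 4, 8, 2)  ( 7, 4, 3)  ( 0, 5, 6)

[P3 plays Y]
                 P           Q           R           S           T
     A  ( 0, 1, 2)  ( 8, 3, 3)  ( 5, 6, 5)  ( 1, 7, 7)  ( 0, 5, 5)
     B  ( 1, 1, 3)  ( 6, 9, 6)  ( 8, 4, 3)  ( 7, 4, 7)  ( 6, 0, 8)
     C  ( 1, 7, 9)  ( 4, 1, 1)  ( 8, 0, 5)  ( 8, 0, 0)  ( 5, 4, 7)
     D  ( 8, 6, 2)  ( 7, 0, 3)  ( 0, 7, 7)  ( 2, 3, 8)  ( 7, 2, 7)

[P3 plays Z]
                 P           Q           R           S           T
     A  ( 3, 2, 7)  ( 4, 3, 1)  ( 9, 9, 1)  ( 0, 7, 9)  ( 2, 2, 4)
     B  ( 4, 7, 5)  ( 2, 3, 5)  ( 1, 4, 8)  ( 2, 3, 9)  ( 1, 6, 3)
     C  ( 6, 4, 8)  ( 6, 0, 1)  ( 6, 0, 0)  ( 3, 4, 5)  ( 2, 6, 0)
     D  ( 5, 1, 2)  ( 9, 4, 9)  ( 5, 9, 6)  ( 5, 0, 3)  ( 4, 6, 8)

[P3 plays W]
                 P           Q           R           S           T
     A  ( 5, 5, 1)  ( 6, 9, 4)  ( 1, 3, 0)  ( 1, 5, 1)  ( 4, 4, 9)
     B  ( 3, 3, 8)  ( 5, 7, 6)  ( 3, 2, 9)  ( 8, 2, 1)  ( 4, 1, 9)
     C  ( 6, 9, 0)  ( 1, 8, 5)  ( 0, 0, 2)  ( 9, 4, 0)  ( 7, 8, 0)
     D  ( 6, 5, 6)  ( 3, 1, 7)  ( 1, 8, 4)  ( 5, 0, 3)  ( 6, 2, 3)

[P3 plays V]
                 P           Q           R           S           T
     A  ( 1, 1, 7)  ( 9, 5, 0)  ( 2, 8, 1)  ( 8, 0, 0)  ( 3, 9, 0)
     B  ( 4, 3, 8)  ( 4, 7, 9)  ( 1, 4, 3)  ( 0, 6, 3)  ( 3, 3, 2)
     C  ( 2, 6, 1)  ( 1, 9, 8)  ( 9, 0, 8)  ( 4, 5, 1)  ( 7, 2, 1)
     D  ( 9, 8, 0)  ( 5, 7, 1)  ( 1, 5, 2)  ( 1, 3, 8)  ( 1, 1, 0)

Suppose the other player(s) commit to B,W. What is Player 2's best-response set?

BR_2 = {Q}

u_2(P vs B,W) = 3
u_2(Q vs B,W) = 7
u_2(R vs B,W) = 2
u_2(S vs B,W) = 2
u_2(T vs B,W) = 1
max payoff 7 at {Q}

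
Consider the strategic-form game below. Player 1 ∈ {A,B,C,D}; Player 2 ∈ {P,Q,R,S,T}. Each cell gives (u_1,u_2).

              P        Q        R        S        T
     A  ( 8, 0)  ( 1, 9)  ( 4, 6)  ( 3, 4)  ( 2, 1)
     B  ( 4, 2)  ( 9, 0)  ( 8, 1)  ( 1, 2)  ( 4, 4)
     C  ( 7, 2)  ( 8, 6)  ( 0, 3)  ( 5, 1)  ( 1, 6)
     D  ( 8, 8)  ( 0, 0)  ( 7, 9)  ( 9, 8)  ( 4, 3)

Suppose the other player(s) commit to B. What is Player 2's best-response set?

BR_2 = {T}

u_2(P vs B) = 2
u_2(Q vs B) = 0
u_2(R vs B) = 1
u_2(S vs B) = 2
u_2(T vs B) = 4
max payoff 4 at {T}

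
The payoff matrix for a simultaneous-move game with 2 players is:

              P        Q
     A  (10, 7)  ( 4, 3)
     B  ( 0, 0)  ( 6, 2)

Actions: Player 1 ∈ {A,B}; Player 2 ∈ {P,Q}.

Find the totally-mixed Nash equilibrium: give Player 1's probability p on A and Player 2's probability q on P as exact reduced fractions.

(p,q) = (1/3, 1/6)

P1 indiff ⇒ q·10+(1-q)·4 = q·0+(1-q)·6 ⇒ q(10) = (1-q)(2) ⇒ q = 1/6
P2 indiff ⇒ p·7+(1-p)·0 = p·3+(1-p)·2 ⇒ p(4) = (1-p)(2) ⇒ p = 1/3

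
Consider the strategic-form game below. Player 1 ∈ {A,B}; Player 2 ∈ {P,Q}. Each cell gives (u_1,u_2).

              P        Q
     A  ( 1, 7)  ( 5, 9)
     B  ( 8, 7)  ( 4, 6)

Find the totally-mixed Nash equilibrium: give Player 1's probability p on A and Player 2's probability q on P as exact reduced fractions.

P1 indiff ⇒ q·1+(1-q)·5 = q·8+(1-q)·4 ⇒ q(-7) = (1-q)(-1) ⇒ q = 1/8
P2 indiff ⇒ p·7+(1-p)·7 = p·9+(1-p)·6 ⇒ p(-2) = (1-p)(-1) ⇒ p = 1/3

P1 mixes 1/3 on A; P2 mixes 1/8 on P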